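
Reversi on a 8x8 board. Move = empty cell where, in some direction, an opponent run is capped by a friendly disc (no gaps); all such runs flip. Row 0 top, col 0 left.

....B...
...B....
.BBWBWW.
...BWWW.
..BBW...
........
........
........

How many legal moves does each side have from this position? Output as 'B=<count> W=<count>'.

-- B to move --
(1,2): no bracket -> illegal
(1,4): no bracket -> illegal
(1,5): no bracket -> illegal
(1,6): flips 2 -> legal
(1,7): no bracket -> illegal
(2,7): flips 2 -> legal
(3,2): no bracket -> illegal
(3,7): flips 3 -> legal
(4,5): flips 1 -> legal
(4,6): flips 1 -> legal
(4,7): no bracket -> illegal
(5,3): no bracket -> illegal
(5,4): flips 2 -> legal
(5,5): flips 1 -> legal
B mobility = 7
-- W to move --
(0,2): flips 2 -> legal
(0,3): flips 1 -> legal
(0,5): no bracket -> illegal
(1,0): no bracket -> illegal
(1,1): flips 2 -> legal
(1,2): no bracket -> illegal
(1,4): flips 1 -> legal
(1,5): no bracket -> illegal
(2,0): flips 2 -> legal
(3,0): no bracket -> illegal
(3,1): no bracket -> illegal
(3,2): flips 1 -> legal
(4,1): flips 2 -> legal
(5,1): no bracket -> illegal
(5,2): flips 1 -> legal
(5,3): flips 2 -> legal
(5,4): no bracket -> illegal
W mobility = 9

Answer: B=7 W=9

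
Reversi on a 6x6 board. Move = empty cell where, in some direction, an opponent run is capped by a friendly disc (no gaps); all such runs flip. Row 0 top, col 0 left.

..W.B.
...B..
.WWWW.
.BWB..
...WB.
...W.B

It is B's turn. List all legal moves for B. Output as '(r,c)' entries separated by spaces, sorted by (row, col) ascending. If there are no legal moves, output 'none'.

(0,1): no bracket -> illegal
(0,3): no bracket -> illegal
(1,0): no bracket -> illegal
(1,1): flips 2 -> legal
(1,2): no bracket -> illegal
(1,4): no bracket -> illegal
(1,5): flips 1 -> legal
(2,0): no bracket -> illegal
(2,5): no bracket -> illegal
(3,0): no bracket -> illegal
(3,4): no bracket -> illegal
(3,5): flips 1 -> legal
(4,1): no bracket -> illegal
(4,2): flips 1 -> legal
(5,2): no bracket -> illegal
(5,4): no bracket -> illegal

Answer: (1,1) (1,5) (3,5) (4,2)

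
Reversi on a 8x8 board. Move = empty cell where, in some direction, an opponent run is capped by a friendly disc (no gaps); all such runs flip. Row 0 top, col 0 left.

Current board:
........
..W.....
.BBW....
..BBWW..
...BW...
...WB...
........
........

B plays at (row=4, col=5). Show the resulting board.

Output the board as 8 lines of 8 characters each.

Place B at (4,5); scan 8 dirs for brackets.
Dir NW: opp run (3,4) (2,3) (1,2), next='.' -> no flip
Dir N: opp run (3,5), next='.' -> no flip
Dir NE: first cell '.' (not opp) -> no flip
Dir W: opp run (4,4) capped by B -> flip
Dir E: first cell '.' (not opp) -> no flip
Dir SW: first cell 'B' (not opp) -> no flip
Dir S: first cell '.' (not opp) -> no flip
Dir SE: first cell '.' (not opp) -> no flip
All flips: (4,4)

Answer: ........
..W.....
.BBW....
..BBWW..
...BBB..
...WB...
........
........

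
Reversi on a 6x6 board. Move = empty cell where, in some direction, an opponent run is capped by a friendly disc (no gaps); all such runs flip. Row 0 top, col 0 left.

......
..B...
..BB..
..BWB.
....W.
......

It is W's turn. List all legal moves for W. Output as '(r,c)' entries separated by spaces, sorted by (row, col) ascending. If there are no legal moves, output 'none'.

(0,1): no bracket -> illegal
(0,2): no bracket -> illegal
(0,3): no bracket -> illegal
(1,1): flips 1 -> legal
(1,3): flips 1 -> legal
(1,4): no bracket -> illegal
(2,1): no bracket -> illegal
(2,4): flips 1 -> legal
(2,5): no bracket -> illegal
(3,1): flips 1 -> legal
(3,5): flips 1 -> legal
(4,1): no bracket -> illegal
(4,2): no bracket -> illegal
(4,3): no bracket -> illegal
(4,5): no bracket -> illegal

Answer: (1,1) (1,3) (2,4) (3,1) (3,5)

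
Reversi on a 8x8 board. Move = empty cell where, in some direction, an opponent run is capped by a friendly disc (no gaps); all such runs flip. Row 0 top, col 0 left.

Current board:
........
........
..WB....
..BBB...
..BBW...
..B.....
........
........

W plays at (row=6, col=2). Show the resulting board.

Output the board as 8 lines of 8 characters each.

Place W at (6,2); scan 8 dirs for brackets.
Dir NW: first cell '.' (not opp) -> no flip
Dir N: opp run (5,2) (4,2) (3,2) capped by W -> flip
Dir NE: first cell '.' (not opp) -> no flip
Dir W: first cell '.' (not opp) -> no flip
Dir E: first cell '.' (not opp) -> no flip
Dir SW: first cell '.' (not opp) -> no flip
Dir S: first cell '.' (not opp) -> no flip
Dir SE: first cell '.' (not opp) -> no flip
All flips: (3,2) (4,2) (5,2)

Answer: ........
........
..WB....
..WBB...
..WBW...
..W.....
..W.....
........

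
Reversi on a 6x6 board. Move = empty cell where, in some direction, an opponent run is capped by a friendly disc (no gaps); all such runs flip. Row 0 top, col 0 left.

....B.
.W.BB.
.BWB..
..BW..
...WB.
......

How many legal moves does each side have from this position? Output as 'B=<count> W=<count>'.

Answer: B=8 W=8

Derivation:
-- B to move --
(0,0): flips 3 -> legal
(0,1): flips 1 -> legal
(0,2): no bracket -> illegal
(1,0): no bracket -> illegal
(1,2): flips 1 -> legal
(2,0): no bracket -> illegal
(2,4): no bracket -> illegal
(3,1): flips 1 -> legal
(3,4): flips 1 -> legal
(4,2): flips 1 -> legal
(5,2): no bracket -> illegal
(5,3): flips 2 -> legal
(5,4): flips 1 -> legal
B mobility = 8
-- W to move --
(0,2): no bracket -> illegal
(0,3): flips 2 -> legal
(0,5): no bracket -> illegal
(1,0): flips 2 -> legal
(1,2): no bracket -> illegal
(1,5): no bracket -> illegal
(2,0): flips 1 -> legal
(2,4): flips 1 -> legal
(2,5): no bracket -> illegal
(3,0): no bracket -> illegal
(3,1): flips 2 -> legal
(3,4): no bracket -> illegal
(3,5): no bracket -> illegal
(4,1): no bracket -> illegal
(4,2): flips 1 -> legal
(4,5): flips 1 -> legal
(5,3): no bracket -> illegal
(5,4): no bracket -> illegal
(5,5): flips 1 -> legal
W mobility = 8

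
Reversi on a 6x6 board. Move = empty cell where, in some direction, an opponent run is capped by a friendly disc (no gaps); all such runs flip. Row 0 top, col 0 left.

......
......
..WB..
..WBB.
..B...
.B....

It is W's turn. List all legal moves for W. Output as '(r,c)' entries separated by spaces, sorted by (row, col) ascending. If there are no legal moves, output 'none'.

Answer: (1,4) (2,4) (3,5) (4,4) (5,2)

Derivation:
(1,2): no bracket -> illegal
(1,3): no bracket -> illegal
(1,4): flips 1 -> legal
(2,4): flips 1 -> legal
(2,5): no bracket -> illegal
(3,1): no bracket -> illegal
(3,5): flips 2 -> legal
(4,0): no bracket -> illegal
(4,1): no bracket -> illegal
(4,3): no bracket -> illegal
(4,4): flips 1 -> legal
(4,5): no bracket -> illegal
(5,0): no bracket -> illegal
(5,2): flips 1 -> legal
(5,3): no bracket -> illegal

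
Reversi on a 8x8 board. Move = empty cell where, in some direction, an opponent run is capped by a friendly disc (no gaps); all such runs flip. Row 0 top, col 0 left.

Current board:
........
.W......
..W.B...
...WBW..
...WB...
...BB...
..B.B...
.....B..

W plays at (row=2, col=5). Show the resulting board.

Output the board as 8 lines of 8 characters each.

Place W at (2,5); scan 8 dirs for brackets.
Dir NW: first cell '.' (not opp) -> no flip
Dir N: first cell '.' (not opp) -> no flip
Dir NE: first cell '.' (not opp) -> no flip
Dir W: opp run (2,4), next='.' -> no flip
Dir E: first cell '.' (not opp) -> no flip
Dir SW: opp run (3,4) capped by W -> flip
Dir S: first cell 'W' (not opp) -> no flip
Dir SE: first cell '.' (not opp) -> no flip
All flips: (3,4)

Answer: ........
.W......
..W.BW..
...WWW..
...WB...
...BB...
..B.B...
.....B..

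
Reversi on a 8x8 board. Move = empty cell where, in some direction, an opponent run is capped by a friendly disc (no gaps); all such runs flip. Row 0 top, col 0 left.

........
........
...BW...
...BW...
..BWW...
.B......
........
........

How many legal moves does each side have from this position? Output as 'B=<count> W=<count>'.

-- B to move --
(1,3): no bracket -> illegal
(1,4): no bracket -> illegal
(1,5): flips 1 -> legal
(2,5): flips 1 -> legal
(3,2): no bracket -> illegal
(3,5): flips 1 -> legal
(4,5): flips 3 -> legal
(5,2): no bracket -> illegal
(5,3): flips 1 -> legal
(5,4): no bracket -> illegal
(5,5): flips 1 -> legal
B mobility = 6
-- W to move --
(1,2): flips 1 -> legal
(1,3): flips 2 -> legal
(1,4): no bracket -> illegal
(2,2): flips 2 -> legal
(3,1): no bracket -> illegal
(3,2): flips 1 -> legal
(4,0): no bracket -> illegal
(4,1): flips 1 -> legal
(5,0): no bracket -> illegal
(5,2): no bracket -> illegal
(5,3): no bracket -> illegal
(6,0): flips 3 -> legal
(6,1): no bracket -> illegal
(6,2): no bracket -> illegal
W mobility = 6

Answer: B=6 W=6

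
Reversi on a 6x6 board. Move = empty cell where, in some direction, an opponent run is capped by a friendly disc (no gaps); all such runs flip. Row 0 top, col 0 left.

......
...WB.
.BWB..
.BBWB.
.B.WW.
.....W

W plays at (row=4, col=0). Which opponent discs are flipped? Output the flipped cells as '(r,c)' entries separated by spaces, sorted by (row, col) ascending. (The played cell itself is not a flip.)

Dir NW: edge -> no flip
Dir N: first cell '.' (not opp) -> no flip
Dir NE: opp run (3,1) capped by W -> flip
Dir W: edge -> no flip
Dir E: opp run (4,1), next='.' -> no flip
Dir SW: edge -> no flip
Dir S: first cell '.' (not opp) -> no flip
Dir SE: first cell '.' (not opp) -> no flip

Answer: (3,1)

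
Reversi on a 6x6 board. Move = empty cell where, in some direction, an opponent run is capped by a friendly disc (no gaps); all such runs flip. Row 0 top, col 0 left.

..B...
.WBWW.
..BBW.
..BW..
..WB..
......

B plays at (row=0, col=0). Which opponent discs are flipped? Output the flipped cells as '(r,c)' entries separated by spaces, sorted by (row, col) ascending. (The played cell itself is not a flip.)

Answer: (1,1)

Derivation:
Dir NW: edge -> no flip
Dir N: edge -> no flip
Dir NE: edge -> no flip
Dir W: edge -> no flip
Dir E: first cell '.' (not opp) -> no flip
Dir SW: edge -> no flip
Dir S: first cell '.' (not opp) -> no flip
Dir SE: opp run (1,1) capped by B -> flip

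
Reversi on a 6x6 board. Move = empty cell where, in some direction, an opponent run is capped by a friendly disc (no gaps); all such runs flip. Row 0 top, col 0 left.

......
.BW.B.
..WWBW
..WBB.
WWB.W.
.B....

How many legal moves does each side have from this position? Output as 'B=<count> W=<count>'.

-- B to move --
(0,1): flips 2 -> legal
(0,2): flips 3 -> legal
(0,3): no bracket -> illegal
(1,3): flips 2 -> legal
(1,5): no bracket -> illegal
(2,1): flips 2 -> legal
(3,0): no bracket -> illegal
(3,1): flips 2 -> legal
(3,5): no bracket -> illegal
(4,3): no bracket -> illegal
(4,5): no bracket -> illegal
(5,0): flips 3 -> legal
(5,2): no bracket -> illegal
(5,3): no bracket -> illegal
(5,4): flips 1 -> legal
(5,5): flips 1 -> legal
B mobility = 8
-- W to move --
(0,0): flips 1 -> legal
(0,1): no bracket -> illegal
(0,2): no bracket -> illegal
(0,3): flips 1 -> legal
(0,4): flips 3 -> legal
(0,5): flips 1 -> legal
(1,0): flips 1 -> legal
(1,3): no bracket -> illegal
(1,5): no bracket -> illegal
(2,0): no bracket -> illegal
(2,1): no bracket -> illegal
(3,1): no bracket -> illegal
(3,5): flips 2 -> legal
(4,3): flips 3 -> legal
(4,5): flips 1 -> legal
(5,0): no bracket -> illegal
(5,2): flips 1 -> legal
(5,3): no bracket -> illegal
W mobility = 9

Answer: B=8 W=9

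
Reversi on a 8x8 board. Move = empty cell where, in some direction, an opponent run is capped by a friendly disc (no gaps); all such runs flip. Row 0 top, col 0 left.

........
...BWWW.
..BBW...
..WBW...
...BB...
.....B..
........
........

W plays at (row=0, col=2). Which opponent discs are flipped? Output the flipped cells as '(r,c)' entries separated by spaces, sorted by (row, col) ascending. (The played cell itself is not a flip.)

Dir NW: edge -> no flip
Dir N: edge -> no flip
Dir NE: edge -> no flip
Dir W: first cell '.' (not opp) -> no flip
Dir E: first cell '.' (not opp) -> no flip
Dir SW: first cell '.' (not opp) -> no flip
Dir S: first cell '.' (not opp) -> no flip
Dir SE: opp run (1,3) capped by W -> flip

Answer: (1,3)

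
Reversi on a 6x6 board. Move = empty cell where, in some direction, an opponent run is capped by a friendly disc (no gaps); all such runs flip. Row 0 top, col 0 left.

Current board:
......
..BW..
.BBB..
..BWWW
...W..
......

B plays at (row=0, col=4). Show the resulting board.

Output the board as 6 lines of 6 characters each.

Place B at (0,4); scan 8 dirs for brackets.
Dir NW: edge -> no flip
Dir N: edge -> no flip
Dir NE: edge -> no flip
Dir W: first cell '.' (not opp) -> no flip
Dir E: first cell '.' (not opp) -> no flip
Dir SW: opp run (1,3) capped by B -> flip
Dir S: first cell '.' (not opp) -> no flip
Dir SE: first cell '.' (not opp) -> no flip
All flips: (1,3)

Answer: ....B.
..BB..
.BBB..
..BWWW
...W..
......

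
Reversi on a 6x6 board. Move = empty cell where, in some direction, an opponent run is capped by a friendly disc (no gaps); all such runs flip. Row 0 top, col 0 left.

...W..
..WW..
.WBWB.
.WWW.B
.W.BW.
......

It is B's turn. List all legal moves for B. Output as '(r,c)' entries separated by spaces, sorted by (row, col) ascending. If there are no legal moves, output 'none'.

Answer: (0,2) (0,4) (1,0) (2,0) (4,0) (4,2) (4,5) (5,3) (5,5)

Derivation:
(0,1): no bracket -> illegal
(0,2): flips 2 -> legal
(0,4): flips 1 -> legal
(1,0): flips 2 -> legal
(1,1): no bracket -> illegal
(1,4): no bracket -> illegal
(2,0): flips 1 -> legal
(3,0): no bracket -> illegal
(3,4): no bracket -> illegal
(4,0): flips 1 -> legal
(4,2): flips 2 -> legal
(4,5): flips 1 -> legal
(5,0): no bracket -> illegal
(5,1): no bracket -> illegal
(5,2): no bracket -> illegal
(5,3): flips 1 -> legal
(5,4): no bracket -> illegal
(5,5): flips 2 -> legal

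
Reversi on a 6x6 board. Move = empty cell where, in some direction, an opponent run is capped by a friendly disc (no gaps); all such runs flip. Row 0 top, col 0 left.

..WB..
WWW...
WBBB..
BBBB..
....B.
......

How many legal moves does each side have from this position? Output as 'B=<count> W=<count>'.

-- B to move --
(0,0): flips 3 -> legal
(0,1): flips 3 -> legal
(1,3): no bracket -> illegal
B mobility = 2
-- W to move --
(0,4): flips 1 -> legal
(1,3): no bracket -> illegal
(1,4): no bracket -> illegal
(2,4): flips 3 -> legal
(3,4): flips 1 -> legal
(3,5): no bracket -> illegal
(4,0): flips 1 -> legal
(4,1): flips 2 -> legal
(4,2): flips 3 -> legal
(4,3): flips 2 -> legal
(4,5): no bracket -> illegal
(5,3): no bracket -> illegal
(5,4): no bracket -> illegal
(5,5): flips 3 -> legal
W mobility = 8

Answer: B=2 W=8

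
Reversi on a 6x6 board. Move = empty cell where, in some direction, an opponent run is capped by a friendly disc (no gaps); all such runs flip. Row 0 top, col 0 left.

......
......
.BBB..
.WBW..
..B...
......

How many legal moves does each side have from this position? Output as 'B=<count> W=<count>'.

-- B to move --
(2,0): flips 1 -> legal
(2,4): flips 1 -> legal
(3,0): flips 1 -> legal
(3,4): flips 1 -> legal
(4,0): flips 1 -> legal
(4,1): flips 1 -> legal
(4,3): flips 1 -> legal
(4,4): flips 1 -> legal
B mobility = 8
-- W to move --
(1,0): no bracket -> illegal
(1,1): flips 2 -> legal
(1,2): no bracket -> illegal
(1,3): flips 2 -> legal
(1,4): no bracket -> illegal
(2,0): no bracket -> illegal
(2,4): no bracket -> illegal
(3,0): no bracket -> illegal
(3,4): no bracket -> illegal
(4,1): no bracket -> illegal
(4,3): no bracket -> illegal
(5,1): flips 1 -> legal
(5,2): no bracket -> illegal
(5,3): flips 1 -> legal
W mobility = 4

Answer: B=8 W=4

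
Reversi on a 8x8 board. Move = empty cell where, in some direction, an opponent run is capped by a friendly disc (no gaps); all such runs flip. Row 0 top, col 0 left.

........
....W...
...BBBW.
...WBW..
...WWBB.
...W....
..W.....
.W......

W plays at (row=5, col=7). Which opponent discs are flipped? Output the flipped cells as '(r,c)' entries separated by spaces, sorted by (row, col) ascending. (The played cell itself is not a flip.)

Answer: (4,6)

Derivation:
Dir NW: opp run (4,6) capped by W -> flip
Dir N: first cell '.' (not opp) -> no flip
Dir NE: edge -> no flip
Dir W: first cell '.' (not opp) -> no flip
Dir E: edge -> no flip
Dir SW: first cell '.' (not opp) -> no flip
Dir S: first cell '.' (not opp) -> no flip
Dir SE: edge -> no flip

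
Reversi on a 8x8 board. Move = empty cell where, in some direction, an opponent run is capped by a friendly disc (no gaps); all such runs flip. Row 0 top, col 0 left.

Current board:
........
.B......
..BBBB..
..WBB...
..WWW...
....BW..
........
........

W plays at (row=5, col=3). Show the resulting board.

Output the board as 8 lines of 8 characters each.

Answer: ........
.B......
..BBBB..
..WBB...
..WWW...
...WWW..
........
........

Derivation:
Place W at (5,3); scan 8 dirs for brackets.
Dir NW: first cell 'W' (not opp) -> no flip
Dir N: first cell 'W' (not opp) -> no flip
Dir NE: first cell 'W' (not opp) -> no flip
Dir W: first cell '.' (not opp) -> no flip
Dir E: opp run (5,4) capped by W -> flip
Dir SW: first cell '.' (not opp) -> no flip
Dir S: first cell '.' (not opp) -> no flip
Dir SE: first cell '.' (not opp) -> no flip
All flips: (5,4)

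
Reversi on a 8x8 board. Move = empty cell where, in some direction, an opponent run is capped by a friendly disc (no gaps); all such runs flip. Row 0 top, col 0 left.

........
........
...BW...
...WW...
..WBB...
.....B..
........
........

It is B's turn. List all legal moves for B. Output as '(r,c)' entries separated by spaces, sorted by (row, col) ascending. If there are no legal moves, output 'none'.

(1,3): no bracket -> illegal
(1,4): flips 2 -> legal
(1,5): no bracket -> illegal
(2,2): flips 1 -> legal
(2,5): flips 2 -> legal
(3,1): no bracket -> illegal
(3,2): no bracket -> illegal
(3,5): no bracket -> illegal
(4,1): flips 1 -> legal
(4,5): flips 1 -> legal
(5,1): no bracket -> illegal
(5,2): no bracket -> illegal
(5,3): no bracket -> illegal

Answer: (1,4) (2,2) (2,5) (4,1) (4,5)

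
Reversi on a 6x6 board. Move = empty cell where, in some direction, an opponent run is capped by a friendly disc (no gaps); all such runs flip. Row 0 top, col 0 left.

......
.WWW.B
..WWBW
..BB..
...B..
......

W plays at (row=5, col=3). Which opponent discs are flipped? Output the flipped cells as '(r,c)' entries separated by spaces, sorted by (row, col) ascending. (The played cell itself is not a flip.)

Answer: (3,3) (4,3)

Derivation:
Dir NW: first cell '.' (not opp) -> no flip
Dir N: opp run (4,3) (3,3) capped by W -> flip
Dir NE: first cell '.' (not opp) -> no flip
Dir W: first cell '.' (not opp) -> no flip
Dir E: first cell '.' (not opp) -> no flip
Dir SW: edge -> no flip
Dir S: edge -> no flip
Dir SE: edge -> no flip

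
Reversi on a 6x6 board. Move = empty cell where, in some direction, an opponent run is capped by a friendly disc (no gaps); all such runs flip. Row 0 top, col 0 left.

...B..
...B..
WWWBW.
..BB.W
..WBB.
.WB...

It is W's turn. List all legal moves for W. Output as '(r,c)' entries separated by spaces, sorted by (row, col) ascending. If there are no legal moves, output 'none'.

(0,2): flips 1 -> legal
(0,4): flips 1 -> legal
(1,2): no bracket -> illegal
(1,4): no bracket -> illegal
(3,1): no bracket -> illegal
(3,4): no bracket -> illegal
(4,1): no bracket -> illegal
(4,5): flips 2 -> legal
(5,3): flips 2 -> legal
(5,4): flips 2 -> legal
(5,5): flips 2 -> legal

Answer: (0,2) (0,4) (4,5) (5,3) (5,4) (5,5)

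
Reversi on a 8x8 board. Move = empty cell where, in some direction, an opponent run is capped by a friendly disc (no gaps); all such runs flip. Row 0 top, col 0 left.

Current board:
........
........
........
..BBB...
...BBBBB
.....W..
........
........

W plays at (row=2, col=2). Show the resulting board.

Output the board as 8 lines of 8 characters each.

Place W at (2,2); scan 8 dirs for brackets.
Dir NW: first cell '.' (not opp) -> no flip
Dir N: first cell '.' (not opp) -> no flip
Dir NE: first cell '.' (not opp) -> no flip
Dir W: first cell '.' (not opp) -> no flip
Dir E: first cell '.' (not opp) -> no flip
Dir SW: first cell '.' (not opp) -> no flip
Dir S: opp run (3,2), next='.' -> no flip
Dir SE: opp run (3,3) (4,4) capped by W -> flip
All flips: (3,3) (4,4)

Answer: ........
........
..W.....
..BWB...
...BWBBB
.....W..
........
........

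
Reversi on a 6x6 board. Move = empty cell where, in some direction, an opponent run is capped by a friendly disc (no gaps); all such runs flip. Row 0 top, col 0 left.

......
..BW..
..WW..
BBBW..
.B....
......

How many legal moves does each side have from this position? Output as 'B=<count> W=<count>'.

Answer: B=3 W=6

Derivation:
-- B to move --
(0,2): no bracket -> illegal
(0,3): no bracket -> illegal
(0,4): flips 2 -> legal
(1,1): no bracket -> illegal
(1,4): flips 2 -> legal
(2,1): no bracket -> illegal
(2,4): no bracket -> illegal
(3,4): flips 2 -> legal
(4,2): no bracket -> illegal
(4,3): no bracket -> illegal
(4,4): no bracket -> illegal
B mobility = 3
-- W to move --
(0,1): flips 1 -> legal
(0,2): flips 1 -> legal
(0,3): no bracket -> illegal
(1,1): flips 1 -> legal
(2,0): no bracket -> illegal
(2,1): no bracket -> illegal
(4,0): flips 1 -> legal
(4,2): flips 1 -> legal
(4,3): no bracket -> illegal
(5,0): flips 2 -> legal
(5,1): no bracket -> illegal
(5,2): no bracket -> illegal
W mobility = 6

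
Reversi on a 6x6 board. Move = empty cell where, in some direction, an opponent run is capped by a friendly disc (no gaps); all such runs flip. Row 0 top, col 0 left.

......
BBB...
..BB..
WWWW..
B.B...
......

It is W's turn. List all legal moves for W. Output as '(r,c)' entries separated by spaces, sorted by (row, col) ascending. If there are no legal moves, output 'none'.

Answer: (0,0) (0,2) (1,3) (1,4) (5,0) (5,1) (5,2) (5,3)

Derivation:
(0,0): flips 2 -> legal
(0,1): no bracket -> illegal
(0,2): flips 2 -> legal
(0,3): no bracket -> illegal
(1,3): flips 2 -> legal
(1,4): flips 1 -> legal
(2,0): no bracket -> illegal
(2,1): no bracket -> illegal
(2,4): no bracket -> illegal
(3,4): no bracket -> illegal
(4,1): no bracket -> illegal
(4,3): no bracket -> illegal
(5,0): flips 1 -> legal
(5,1): flips 1 -> legal
(5,2): flips 1 -> legal
(5,3): flips 1 -> legal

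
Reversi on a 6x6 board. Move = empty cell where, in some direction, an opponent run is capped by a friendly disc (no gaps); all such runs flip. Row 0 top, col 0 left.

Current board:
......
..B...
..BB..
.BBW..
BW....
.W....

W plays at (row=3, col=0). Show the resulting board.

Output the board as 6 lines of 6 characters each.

Place W at (3,0); scan 8 dirs for brackets.
Dir NW: edge -> no flip
Dir N: first cell '.' (not opp) -> no flip
Dir NE: first cell '.' (not opp) -> no flip
Dir W: edge -> no flip
Dir E: opp run (3,1) (3,2) capped by W -> flip
Dir SW: edge -> no flip
Dir S: opp run (4,0), next='.' -> no flip
Dir SE: first cell 'W' (not opp) -> no flip
All flips: (3,1) (3,2)

Answer: ......
..B...
..BB..
WWWW..
BW....
.W....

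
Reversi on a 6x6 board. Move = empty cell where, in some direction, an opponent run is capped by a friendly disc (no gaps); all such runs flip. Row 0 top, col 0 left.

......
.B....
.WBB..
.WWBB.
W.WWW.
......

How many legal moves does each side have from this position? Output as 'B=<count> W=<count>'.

-- B to move --
(1,0): no bracket -> illegal
(1,2): no bracket -> illegal
(2,0): flips 1 -> legal
(3,0): flips 2 -> legal
(3,5): no bracket -> illegal
(4,1): flips 3 -> legal
(4,5): no bracket -> illegal
(5,0): no bracket -> illegal
(5,1): flips 1 -> legal
(5,2): flips 3 -> legal
(5,3): flips 1 -> legal
(5,4): flips 1 -> legal
(5,5): flips 1 -> legal
B mobility = 8
-- W to move --
(0,0): flips 3 -> legal
(0,1): flips 1 -> legal
(0,2): no bracket -> illegal
(1,0): no bracket -> illegal
(1,2): flips 1 -> legal
(1,3): flips 3 -> legal
(1,4): flips 1 -> legal
(2,0): no bracket -> illegal
(2,4): flips 4 -> legal
(2,5): flips 1 -> legal
(3,5): flips 2 -> legal
(4,5): no bracket -> illegal
W mobility = 8

Answer: B=8 W=8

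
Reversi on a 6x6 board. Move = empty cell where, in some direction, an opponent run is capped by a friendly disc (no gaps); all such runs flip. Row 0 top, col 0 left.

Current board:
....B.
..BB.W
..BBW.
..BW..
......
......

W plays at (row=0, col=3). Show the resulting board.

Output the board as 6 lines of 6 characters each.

Answer: ...WB.
..BW.W
..BWW.
..BW..
......
......

Derivation:
Place W at (0,3); scan 8 dirs for brackets.
Dir NW: edge -> no flip
Dir N: edge -> no flip
Dir NE: edge -> no flip
Dir W: first cell '.' (not opp) -> no flip
Dir E: opp run (0,4), next='.' -> no flip
Dir SW: opp run (1,2), next='.' -> no flip
Dir S: opp run (1,3) (2,3) capped by W -> flip
Dir SE: first cell '.' (not opp) -> no flip
All flips: (1,3) (2,3)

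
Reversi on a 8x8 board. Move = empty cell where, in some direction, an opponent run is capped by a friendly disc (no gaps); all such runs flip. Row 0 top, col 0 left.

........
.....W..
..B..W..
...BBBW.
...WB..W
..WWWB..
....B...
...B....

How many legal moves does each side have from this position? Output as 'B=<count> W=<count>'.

-- B to move --
(0,4): no bracket -> illegal
(0,5): flips 2 -> legal
(0,6): no bracket -> illegal
(1,4): no bracket -> illegal
(1,6): flips 1 -> legal
(2,4): no bracket -> illegal
(2,6): no bracket -> illegal
(2,7): no bracket -> illegal
(3,2): no bracket -> illegal
(3,7): flips 1 -> legal
(4,1): no bracket -> illegal
(4,2): flips 2 -> legal
(4,5): no bracket -> illegal
(4,6): no bracket -> illegal
(5,1): flips 3 -> legal
(5,6): no bracket -> illegal
(5,7): no bracket -> illegal
(6,1): flips 2 -> legal
(6,2): flips 1 -> legal
(6,3): flips 2 -> legal
(6,5): no bracket -> illegal
B mobility = 8
-- W to move --
(1,1): no bracket -> illegal
(1,2): no bracket -> illegal
(1,3): no bracket -> illegal
(2,1): no bracket -> illegal
(2,3): flips 1 -> legal
(2,4): flips 2 -> legal
(2,6): flips 2 -> legal
(3,1): no bracket -> illegal
(3,2): flips 3 -> legal
(4,2): no bracket -> illegal
(4,5): flips 2 -> legal
(4,6): no bracket -> illegal
(5,6): flips 1 -> legal
(6,2): no bracket -> illegal
(6,3): no bracket -> illegal
(6,5): no bracket -> illegal
(6,6): no bracket -> illegal
(7,2): no bracket -> illegal
(7,4): flips 1 -> legal
(7,5): flips 1 -> legal
W mobility = 8

Answer: B=8 W=8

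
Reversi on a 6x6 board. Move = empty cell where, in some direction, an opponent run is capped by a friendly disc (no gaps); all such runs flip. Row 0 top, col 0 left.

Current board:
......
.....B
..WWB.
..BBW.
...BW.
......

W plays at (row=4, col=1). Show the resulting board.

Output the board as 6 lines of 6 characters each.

Place W at (4,1); scan 8 dirs for brackets.
Dir NW: first cell '.' (not opp) -> no flip
Dir N: first cell '.' (not opp) -> no flip
Dir NE: opp run (3,2) capped by W -> flip
Dir W: first cell '.' (not opp) -> no flip
Dir E: first cell '.' (not opp) -> no flip
Dir SW: first cell '.' (not opp) -> no flip
Dir S: first cell '.' (not opp) -> no flip
Dir SE: first cell '.' (not opp) -> no flip
All flips: (3,2)

Answer: ......
.....B
..WWB.
..WBW.
.W.BW.
......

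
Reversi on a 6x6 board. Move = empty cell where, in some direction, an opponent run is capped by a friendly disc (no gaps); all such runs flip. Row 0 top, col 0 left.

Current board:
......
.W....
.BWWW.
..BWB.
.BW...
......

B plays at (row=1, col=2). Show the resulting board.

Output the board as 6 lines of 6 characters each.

Place B at (1,2); scan 8 dirs for brackets.
Dir NW: first cell '.' (not opp) -> no flip
Dir N: first cell '.' (not opp) -> no flip
Dir NE: first cell '.' (not opp) -> no flip
Dir W: opp run (1,1), next='.' -> no flip
Dir E: first cell '.' (not opp) -> no flip
Dir SW: first cell 'B' (not opp) -> no flip
Dir S: opp run (2,2) capped by B -> flip
Dir SE: opp run (2,3) capped by B -> flip
All flips: (2,2) (2,3)

Answer: ......
.WB...
.BBBW.
..BWB.
.BW...
......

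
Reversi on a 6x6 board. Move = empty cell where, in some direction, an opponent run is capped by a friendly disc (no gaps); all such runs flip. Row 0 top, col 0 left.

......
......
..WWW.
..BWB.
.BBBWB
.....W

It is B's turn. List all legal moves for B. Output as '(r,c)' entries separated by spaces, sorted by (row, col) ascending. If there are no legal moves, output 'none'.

(1,1): no bracket -> illegal
(1,2): flips 2 -> legal
(1,3): flips 2 -> legal
(1,4): flips 2 -> legal
(1,5): flips 2 -> legal
(2,1): no bracket -> illegal
(2,5): no bracket -> illegal
(3,1): no bracket -> illegal
(3,5): no bracket -> illegal
(5,3): no bracket -> illegal
(5,4): flips 1 -> legal

Answer: (1,2) (1,3) (1,4) (1,5) (5,4)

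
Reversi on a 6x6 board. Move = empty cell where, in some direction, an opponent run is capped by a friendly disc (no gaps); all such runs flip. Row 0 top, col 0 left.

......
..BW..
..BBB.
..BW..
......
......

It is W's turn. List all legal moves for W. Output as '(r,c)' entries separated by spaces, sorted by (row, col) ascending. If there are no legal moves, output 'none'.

(0,1): no bracket -> illegal
(0,2): no bracket -> illegal
(0,3): no bracket -> illegal
(1,1): flips 2 -> legal
(1,4): no bracket -> illegal
(1,5): flips 1 -> legal
(2,1): no bracket -> illegal
(2,5): no bracket -> illegal
(3,1): flips 2 -> legal
(3,4): no bracket -> illegal
(3,5): flips 1 -> legal
(4,1): no bracket -> illegal
(4,2): no bracket -> illegal
(4,3): no bracket -> illegal

Answer: (1,1) (1,5) (3,1) (3,5)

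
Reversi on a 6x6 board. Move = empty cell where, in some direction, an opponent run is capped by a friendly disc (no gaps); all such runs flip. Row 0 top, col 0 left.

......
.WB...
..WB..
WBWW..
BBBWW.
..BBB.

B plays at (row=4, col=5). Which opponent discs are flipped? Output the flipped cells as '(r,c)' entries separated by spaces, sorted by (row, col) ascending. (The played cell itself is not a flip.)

Answer: (4,3) (4,4)

Derivation:
Dir NW: first cell '.' (not opp) -> no flip
Dir N: first cell '.' (not opp) -> no flip
Dir NE: edge -> no flip
Dir W: opp run (4,4) (4,3) capped by B -> flip
Dir E: edge -> no flip
Dir SW: first cell 'B' (not opp) -> no flip
Dir S: first cell '.' (not opp) -> no flip
Dir SE: edge -> no flip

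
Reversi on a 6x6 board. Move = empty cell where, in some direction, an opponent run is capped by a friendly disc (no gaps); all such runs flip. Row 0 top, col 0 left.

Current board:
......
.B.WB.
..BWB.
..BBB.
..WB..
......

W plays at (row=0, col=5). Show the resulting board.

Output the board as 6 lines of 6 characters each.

Answer: .....W
.B.WW.
..BWB.
..BBB.
..WB..
......

Derivation:
Place W at (0,5); scan 8 dirs for brackets.
Dir NW: edge -> no flip
Dir N: edge -> no flip
Dir NE: edge -> no flip
Dir W: first cell '.' (not opp) -> no flip
Dir E: edge -> no flip
Dir SW: opp run (1,4) capped by W -> flip
Dir S: first cell '.' (not opp) -> no flip
Dir SE: edge -> no flip
All flips: (1,4)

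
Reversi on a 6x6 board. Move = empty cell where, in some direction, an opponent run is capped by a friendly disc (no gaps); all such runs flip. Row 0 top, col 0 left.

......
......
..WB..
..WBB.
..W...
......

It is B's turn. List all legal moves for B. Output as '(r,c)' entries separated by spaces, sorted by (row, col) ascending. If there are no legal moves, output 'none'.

(1,1): flips 1 -> legal
(1,2): no bracket -> illegal
(1,3): no bracket -> illegal
(2,1): flips 1 -> legal
(3,1): flips 1 -> legal
(4,1): flips 1 -> legal
(4,3): no bracket -> illegal
(5,1): flips 1 -> legal
(5,2): no bracket -> illegal
(5,3): no bracket -> illegal

Answer: (1,1) (2,1) (3,1) (4,1) (5,1)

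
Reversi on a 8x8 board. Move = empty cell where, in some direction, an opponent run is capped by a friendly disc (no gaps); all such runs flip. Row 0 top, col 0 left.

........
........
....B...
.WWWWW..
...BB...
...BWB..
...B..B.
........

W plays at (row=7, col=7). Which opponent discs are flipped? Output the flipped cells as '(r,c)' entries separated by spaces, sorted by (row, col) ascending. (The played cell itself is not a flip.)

Answer: (4,4) (5,5) (6,6)

Derivation:
Dir NW: opp run (6,6) (5,5) (4,4) capped by W -> flip
Dir N: first cell '.' (not opp) -> no flip
Dir NE: edge -> no flip
Dir W: first cell '.' (not opp) -> no flip
Dir E: edge -> no flip
Dir SW: edge -> no flip
Dir S: edge -> no flip
Dir SE: edge -> no flip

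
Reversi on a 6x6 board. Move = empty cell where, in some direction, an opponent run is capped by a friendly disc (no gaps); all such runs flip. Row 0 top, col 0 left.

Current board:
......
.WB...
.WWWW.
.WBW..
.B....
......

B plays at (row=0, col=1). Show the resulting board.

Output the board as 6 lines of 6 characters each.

Answer: .B....
.BB...
.BWWW.
.BBW..
.B....
......

Derivation:
Place B at (0,1); scan 8 dirs for brackets.
Dir NW: edge -> no flip
Dir N: edge -> no flip
Dir NE: edge -> no flip
Dir W: first cell '.' (not opp) -> no flip
Dir E: first cell '.' (not opp) -> no flip
Dir SW: first cell '.' (not opp) -> no flip
Dir S: opp run (1,1) (2,1) (3,1) capped by B -> flip
Dir SE: first cell 'B' (not opp) -> no flip
All flips: (1,1) (2,1) (3,1)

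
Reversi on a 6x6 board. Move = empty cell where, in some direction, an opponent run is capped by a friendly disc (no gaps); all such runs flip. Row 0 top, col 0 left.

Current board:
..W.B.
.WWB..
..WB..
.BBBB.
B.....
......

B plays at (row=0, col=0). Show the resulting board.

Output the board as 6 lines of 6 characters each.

Answer: B.W.B.
.BWB..
..BB..
.BBBB.
B.....
......

Derivation:
Place B at (0,0); scan 8 dirs for brackets.
Dir NW: edge -> no flip
Dir N: edge -> no flip
Dir NE: edge -> no flip
Dir W: edge -> no flip
Dir E: first cell '.' (not opp) -> no flip
Dir SW: edge -> no flip
Dir S: first cell '.' (not opp) -> no flip
Dir SE: opp run (1,1) (2,2) capped by B -> flip
All flips: (1,1) (2,2)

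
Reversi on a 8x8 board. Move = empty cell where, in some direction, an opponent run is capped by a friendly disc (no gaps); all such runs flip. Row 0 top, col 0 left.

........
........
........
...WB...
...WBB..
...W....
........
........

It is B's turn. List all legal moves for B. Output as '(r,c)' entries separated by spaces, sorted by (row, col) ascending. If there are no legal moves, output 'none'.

Answer: (2,2) (3,2) (4,2) (5,2) (6,2)

Derivation:
(2,2): flips 1 -> legal
(2,3): no bracket -> illegal
(2,4): no bracket -> illegal
(3,2): flips 1 -> legal
(4,2): flips 1 -> legal
(5,2): flips 1 -> legal
(5,4): no bracket -> illegal
(6,2): flips 1 -> legal
(6,3): no bracket -> illegal
(6,4): no bracket -> illegal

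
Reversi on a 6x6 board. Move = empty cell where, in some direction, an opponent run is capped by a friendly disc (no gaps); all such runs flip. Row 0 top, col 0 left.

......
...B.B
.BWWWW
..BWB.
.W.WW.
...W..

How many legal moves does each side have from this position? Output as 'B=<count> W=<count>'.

Answer: B=8 W=10

Derivation:
-- B to move --
(1,1): no bracket -> illegal
(1,2): flips 2 -> legal
(1,4): flips 2 -> legal
(3,0): no bracket -> illegal
(3,1): flips 1 -> legal
(3,5): flips 2 -> legal
(4,0): no bracket -> illegal
(4,2): flips 2 -> legal
(4,5): no bracket -> illegal
(5,0): flips 1 -> legal
(5,1): no bracket -> illegal
(5,2): flips 1 -> legal
(5,4): flips 2 -> legal
(5,5): no bracket -> illegal
B mobility = 8
-- W to move --
(0,2): flips 1 -> legal
(0,3): flips 1 -> legal
(0,4): flips 1 -> legal
(0,5): flips 1 -> legal
(1,0): flips 2 -> legal
(1,1): no bracket -> illegal
(1,2): no bracket -> illegal
(1,4): no bracket -> illegal
(2,0): flips 1 -> legal
(3,0): no bracket -> illegal
(3,1): flips 1 -> legal
(3,5): flips 1 -> legal
(4,2): flips 1 -> legal
(4,5): flips 1 -> legal
W mobility = 10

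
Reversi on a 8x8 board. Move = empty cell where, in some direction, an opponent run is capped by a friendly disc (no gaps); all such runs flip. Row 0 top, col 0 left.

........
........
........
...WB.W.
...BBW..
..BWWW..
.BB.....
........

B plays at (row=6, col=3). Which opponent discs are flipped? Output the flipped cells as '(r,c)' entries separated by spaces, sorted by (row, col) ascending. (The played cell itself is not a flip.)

Dir NW: first cell 'B' (not opp) -> no flip
Dir N: opp run (5,3) capped by B -> flip
Dir NE: opp run (5,4) (4,5) (3,6), next='.' -> no flip
Dir W: first cell 'B' (not opp) -> no flip
Dir E: first cell '.' (not opp) -> no flip
Dir SW: first cell '.' (not opp) -> no flip
Dir S: first cell '.' (not opp) -> no flip
Dir SE: first cell '.' (not opp) -> no flip

Answer: (5,3)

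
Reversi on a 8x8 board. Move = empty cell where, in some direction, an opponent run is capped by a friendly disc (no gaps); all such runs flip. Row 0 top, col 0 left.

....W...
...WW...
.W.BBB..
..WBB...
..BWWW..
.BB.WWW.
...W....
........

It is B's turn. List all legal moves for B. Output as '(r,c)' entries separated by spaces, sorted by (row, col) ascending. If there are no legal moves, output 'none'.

Answer: (0,2) (0,3) (0,5) (2,2) (3,1) (4,1) (4,6) (5,3) (6,4) (6,6) (6,7) (7,4)

Derivation:
(0,2): flips 1 -> legal
(0,3): flips 2 -> legal
(0,5): flips 1 -> legal
(1,0): no bracket -> illegal
(1,1): no bracket -> illegal
(1,2): no bracket -> illegal
(1,5): no bracket -> illegal
(2,0): no bracket -> illegal
(2,2): flips 1 -> legal
(3,0): no bracket -> illegal
(3,1): flips 1 -> legal
(3,5): no bracket -> illegal
(3,6): no bracket -> illegal
(4,1): flips 1 -> legal
(4,6): flips 3 -> legal
(4,7): no bracket -> illegal
(5,3): flips 1 -> legal
(5,7): no bracket -> illegal
(6,2): no bracket -> illegal
(6,4): flips 2 -> legal
(6,5): no bracket -> illegal
(6,6): flips 2 -> legal
(6,7): flips 2 -> legal
(7,2): no bracket -> illegal
(7,3): no bracket -> illegal
(7,4): flips 1 -> legal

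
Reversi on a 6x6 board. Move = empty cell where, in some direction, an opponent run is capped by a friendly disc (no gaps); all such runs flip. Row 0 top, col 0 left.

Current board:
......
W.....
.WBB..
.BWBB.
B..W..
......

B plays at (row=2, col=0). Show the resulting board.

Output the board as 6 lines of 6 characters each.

Place B at (2,0); scan 8 dirs for brackets.
Dir NW: edge -> no flip
Dir N: opp run (1,0), next='.' -> no flip
Dir NE: first cell '.' (not opp) -> no flip
Dir W: edge -> no flip
Dir E: opp run (2,1) capped by B -> flip
Dir SW: edge -> no flip
Dir S: first cell '.' (not opp) -> no flip
Dir SE: first cell 'B' (not opp) -> no flip
All flips: (2,1)

Answer: ......
W.....
BBBB..
.BWBB.
B..W..
......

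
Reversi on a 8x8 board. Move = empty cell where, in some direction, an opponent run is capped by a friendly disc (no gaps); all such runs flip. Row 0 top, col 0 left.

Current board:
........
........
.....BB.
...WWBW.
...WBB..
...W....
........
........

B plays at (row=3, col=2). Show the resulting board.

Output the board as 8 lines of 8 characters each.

Place B at (3,2); scan 8 dirs for brackets.
Dir NW: first cell '.' (not opp) -> no flip
Dir N: first cell '.' (not opp) -> no flip
Dir NE: first cell '.' (not opp) -> no flip
Dir W: first cell '.' (not opp) -> no flip
Dir E: opp run (3,3) (3,4) capped by B -> flip
Dir SW: first cell '.' (not opp) -> no flip
Dir S: first cell '.' (not opp) -> no flip
Dir SE: opp run (4,3), next='.' -> no flip
All flips: (3,3) (3,4)

Answer: ........
........
.....BB.
..BBBBW.
...WBB..
...W....
........
........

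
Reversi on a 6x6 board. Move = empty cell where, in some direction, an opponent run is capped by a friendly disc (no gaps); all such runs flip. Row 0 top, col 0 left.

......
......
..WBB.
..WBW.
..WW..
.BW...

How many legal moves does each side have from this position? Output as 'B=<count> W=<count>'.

-- B to move --
(1,1): flips 1 -> legal
(1,2): no bracket -> illegal
(1,3): no bracket -> illegal
(2,1): flips 1 -> legal
(2,5): no bracket -> illegal
(3,1): flips 1 -> legal
(3,5): flips 1 -> legal
(4,1): flips 1 -> legal
(4,4): flips 1 -> legal
(4,5): flips 1 -> legal
(5,3): flips 2 -> legal
(5,4): no bracket -> illegal
B mobility = 8
-- W to move --
(1,2): flips 1 -> legal
(1,3): flips 2 -> legal
(1,4): flips 2 -> legal
(1,5): flips 2 -> legal
(2,5): flips 2 -> legal
(3,5): no bracket -> illegal
(4,0): no bracket -> illegal
(4,1): no bracket -> illegal
(4,4): flips 1 -> legal
(5,0): flips 1 -> legal
W mobility = 7

Answer: B=8 W=7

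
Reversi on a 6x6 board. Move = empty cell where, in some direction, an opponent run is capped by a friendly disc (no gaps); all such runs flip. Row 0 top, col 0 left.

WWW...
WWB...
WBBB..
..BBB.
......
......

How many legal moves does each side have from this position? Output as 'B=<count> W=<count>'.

Answer: B=0 W=7

Derivation:
-- B to move --
(0,3): no bracket -> illegal
(1,3): no bracket -> illegal
(3,0): no bracket -> illegal
(3,1): no bracket -> illegal
B mobility = 0
-- W to move --
(0,3): no bracket -> illegal
(1,3): flips 1 -> legal
(1,4): no bracket -> illegal
(2,4): flips 3 -> legal
(2,5): no bracket -> illegal
(3,0): no bracket -> illegal
(3,1): flips 1 -> legal
(3,5): no bracket -> illegal
(4,1): no bracket -> illegal
(4,2): flips 3 -> legal
(4,3): flips 2 -> legal
(4,4): flips 2 -> legal
(4,5): flips 3 -> legal
W mobility = 7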